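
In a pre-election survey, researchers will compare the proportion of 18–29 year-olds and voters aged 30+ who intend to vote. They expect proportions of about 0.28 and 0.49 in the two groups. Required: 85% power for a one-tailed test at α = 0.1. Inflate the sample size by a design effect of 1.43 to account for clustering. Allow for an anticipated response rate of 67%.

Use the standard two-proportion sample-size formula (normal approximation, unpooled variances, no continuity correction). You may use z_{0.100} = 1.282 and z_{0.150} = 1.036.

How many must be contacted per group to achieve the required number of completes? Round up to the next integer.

n = (z_α + z_β)² · [p₁(1−p₁) + p₂(1−p₂)] / (p₁ − p₂)²
  = (1.282 + 1.036)² · (0.28·0.72 + 0.49·0.51) / (-0.21)²
  = (2.318)² · (0.2016 + 0.2499) / 0.0441
  = 5.3731 · 0.4515 / 0.0441
  = 55.01
Design effect: 1.43 × 55.01 = 78.67.
Adjust for 67% response: 78.67 / 0.67 = 117.41.
Round up → n = 118 per group.

n = 118 per group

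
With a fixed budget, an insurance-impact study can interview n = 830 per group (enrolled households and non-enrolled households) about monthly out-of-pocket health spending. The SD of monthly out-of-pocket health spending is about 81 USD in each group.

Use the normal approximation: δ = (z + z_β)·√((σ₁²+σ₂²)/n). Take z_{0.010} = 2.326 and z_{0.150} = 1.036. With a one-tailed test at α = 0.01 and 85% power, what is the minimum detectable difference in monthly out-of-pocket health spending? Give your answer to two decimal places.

δ = (z_α + z_β) · √((σ₁²+σ₂²)/n)
  = (2.326 + 1.036) · √(13122/830)
  = 3.362 · √15.8096
  = 3.362 · 3.9761
  = 13.3678

Minimum detectable difference ≈ 13.37 USD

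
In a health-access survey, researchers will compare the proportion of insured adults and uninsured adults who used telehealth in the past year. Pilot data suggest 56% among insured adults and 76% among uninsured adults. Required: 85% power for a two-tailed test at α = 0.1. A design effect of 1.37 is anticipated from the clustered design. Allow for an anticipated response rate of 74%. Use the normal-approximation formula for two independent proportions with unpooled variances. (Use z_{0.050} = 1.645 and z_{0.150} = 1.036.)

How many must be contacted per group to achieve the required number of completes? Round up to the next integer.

n = 143 per group

n = (z_{α/2} + z_β)² · [p₁(1−p₁) + p₂(1−p₂)] / (p₁ − p₂)²
  = (1.645 + 1.036)² · (0.56·0.44 + 0.76·0.24) / (-0.20)²
  = (2.681)² · (0.2464 + 0.1824) / 0.0400
  = 7.1878 · 0.4288 / 0.0400
  = 77.05
Design effect: 1.37 × 77.05 = 105.56.
Adjust for 74% response: 105.56 / 0.74 = 142.65.
Round up → n = 143 per group.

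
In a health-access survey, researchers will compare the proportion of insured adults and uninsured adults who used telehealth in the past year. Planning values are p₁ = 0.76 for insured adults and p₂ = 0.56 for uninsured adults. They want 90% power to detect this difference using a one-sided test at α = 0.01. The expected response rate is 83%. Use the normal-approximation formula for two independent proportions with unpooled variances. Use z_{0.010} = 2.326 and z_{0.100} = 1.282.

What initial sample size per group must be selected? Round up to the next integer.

n = (z_α + z_β)² · [p₁(1−p₁) + p₂(1−p₂)] / (p₁ − p₂)²
  = (2.326 + 1.282)² · (0.76·0.24 + 0.56·0.44) / (0.20)²
  = (3.608)² · (0.1824 + 0.2464) / 0.0400
  = 13.0177 · 0.4288 / 0.0400
  = 139.55
Adjust for 83% response: 139.55 / 0.83 = 168.13.
Round up → n = 169 per group.

n = 169 per group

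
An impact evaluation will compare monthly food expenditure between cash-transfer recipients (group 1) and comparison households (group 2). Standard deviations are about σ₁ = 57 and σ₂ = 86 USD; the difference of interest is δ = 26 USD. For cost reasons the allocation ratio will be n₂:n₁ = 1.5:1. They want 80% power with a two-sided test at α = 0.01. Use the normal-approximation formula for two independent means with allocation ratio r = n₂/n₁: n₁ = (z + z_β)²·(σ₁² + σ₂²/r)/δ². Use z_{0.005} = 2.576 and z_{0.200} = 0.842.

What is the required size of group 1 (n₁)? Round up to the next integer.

n₁ = 142

n₁ = (z_{α/2} + z_β)² · (σ₁² + σ₂²/r) / δ²
   = (2.576 + 0.842)² · (57² + 86²/1.5) / 26²
   = 11.6827 · (3249 + 4930.7) / 676
   = 11.6827 · 8179.7 / 676
   = 141.36
Round up → n₁ = 142; n₂ = r·n₁ = 1.5 × 142 = 213.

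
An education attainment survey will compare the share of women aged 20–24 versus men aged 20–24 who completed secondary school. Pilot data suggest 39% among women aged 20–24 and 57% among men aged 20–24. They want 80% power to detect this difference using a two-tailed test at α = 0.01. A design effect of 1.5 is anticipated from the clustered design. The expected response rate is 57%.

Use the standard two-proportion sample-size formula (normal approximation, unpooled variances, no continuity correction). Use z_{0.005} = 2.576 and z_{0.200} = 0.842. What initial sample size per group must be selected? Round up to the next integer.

n = 459 per group

n = (z_{α/2} + z_β)² · [p₁(1−p₁) + p₂(1−p₂)] / (p₁ − p₂)²
  = (2.576 + 0.842)² · (0.39·0.61 + 0.57·0.43) / (-0.18)²
  = (3.418)² · (0.2379 + 0.2451) / 0.0324
  = 11.6827 · 0.4830 / 0.0324
  = 174.16
Design effect: 1.5 × 174.16 = 261.24.
Adjust for 57% response: 261.24 / 0.57 = 458.31.
Round up → n = 459 per group.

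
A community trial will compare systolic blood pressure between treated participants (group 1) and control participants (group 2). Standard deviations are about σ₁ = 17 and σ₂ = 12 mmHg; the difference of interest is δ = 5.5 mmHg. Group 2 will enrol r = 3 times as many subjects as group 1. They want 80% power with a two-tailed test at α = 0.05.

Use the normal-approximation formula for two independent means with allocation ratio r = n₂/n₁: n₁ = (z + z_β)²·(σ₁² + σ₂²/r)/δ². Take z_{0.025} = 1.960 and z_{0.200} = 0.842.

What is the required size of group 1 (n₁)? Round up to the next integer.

n₁ = 88

n₁ = (z_{α/2} + z_β)² · (σ₁² + σ₂²/r) / δ²
   = (1.960 + 0.842)² · (17² + 12²/3) / 5.5²
   = 7.8512 · (289 + 48) / 30.25
   = 7.8512 · 337 / 30.25
   = 87.47
Round up → n₁ = 88; n₂ = r·n₁ = 3 × 88 = 264.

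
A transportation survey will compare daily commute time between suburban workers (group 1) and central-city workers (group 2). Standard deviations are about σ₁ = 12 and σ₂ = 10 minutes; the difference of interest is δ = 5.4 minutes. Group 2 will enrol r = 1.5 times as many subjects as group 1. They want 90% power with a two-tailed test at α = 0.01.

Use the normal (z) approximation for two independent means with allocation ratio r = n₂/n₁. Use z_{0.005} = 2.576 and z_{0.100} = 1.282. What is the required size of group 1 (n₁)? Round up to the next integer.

n₁ = 108

n₁ = (z_{α/2} + z_β)² · (σ₁² + σ₂²/r) / δ²
   = (2.576 + 1.282)² · (12² + 10²/1.5) / 5.4²
   = 14.8842 · (144 + 66.6667) / 29.16
   = 14.8842 · 210.6667 / 29.16
   = 107.53
Round up → n₁ = 108; n₂ = r·n₁ = 1.5 × 108 = 162.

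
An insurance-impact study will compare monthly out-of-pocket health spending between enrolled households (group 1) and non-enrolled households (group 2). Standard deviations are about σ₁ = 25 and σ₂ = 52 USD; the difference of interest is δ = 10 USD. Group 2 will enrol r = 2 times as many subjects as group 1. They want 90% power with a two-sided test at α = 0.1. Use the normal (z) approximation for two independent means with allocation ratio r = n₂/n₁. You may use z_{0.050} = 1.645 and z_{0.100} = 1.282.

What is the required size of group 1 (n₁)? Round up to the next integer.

n₁ = 170

n₁ = (z_{α/2} + z_β)² · (σ₁² + σ₂²/r) / δ²
   = (1.645 + 1.282)² · (25² + 52²/2) / 10²
   = 8.5673 · (625 + 1352) / 100
   = 8.5673 · 1977 / 100
   = 169.38
Round up → n₁ = 170; n₂ = r·n₁ = 2 × 170 = 340.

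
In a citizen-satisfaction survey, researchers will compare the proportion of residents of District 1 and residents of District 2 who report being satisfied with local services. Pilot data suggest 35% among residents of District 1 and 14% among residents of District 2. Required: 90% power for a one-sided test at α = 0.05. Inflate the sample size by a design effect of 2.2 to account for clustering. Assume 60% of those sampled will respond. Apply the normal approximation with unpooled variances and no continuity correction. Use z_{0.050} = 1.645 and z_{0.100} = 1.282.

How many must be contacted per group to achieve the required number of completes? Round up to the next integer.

n = (z_α + z_β)² · [p₁(1−p₁) + p₂(1−p₂)] / (p₁ − p₂)²
  = (1.645 + 1.282)² · (0.35·0.65 + 0.14·0.86) / (0.21)²
  = (2.927)² · (0.2275 + 0.1204) / 0.0441
  = 8.5673 · 0.3479 / 0.0441
  = 67.59
Design effect: 2.2 × 67.59 = 148.69.
Adjust for 60% response: 148.69 / 0.60 = 247.82.
Round up → n = 248 per group.

n = 248 per group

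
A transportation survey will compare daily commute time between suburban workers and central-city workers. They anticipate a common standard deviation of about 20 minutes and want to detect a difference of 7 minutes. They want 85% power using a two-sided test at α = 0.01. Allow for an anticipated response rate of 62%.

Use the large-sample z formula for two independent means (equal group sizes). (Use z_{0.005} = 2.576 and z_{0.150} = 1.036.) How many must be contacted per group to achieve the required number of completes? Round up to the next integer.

n = (z_{α/2} + z_β)² · (σ₁² + σ₂²) / δ²
  = (2.576 + 1.036)² · (2·20² = 800) / 7²
  = 13.0465 · 800 / 49
  = 213.00
Adjust for 62% response: 213.00 / 0.62 = 343.56.
Round up → n = 344 per group.

n = 344 per group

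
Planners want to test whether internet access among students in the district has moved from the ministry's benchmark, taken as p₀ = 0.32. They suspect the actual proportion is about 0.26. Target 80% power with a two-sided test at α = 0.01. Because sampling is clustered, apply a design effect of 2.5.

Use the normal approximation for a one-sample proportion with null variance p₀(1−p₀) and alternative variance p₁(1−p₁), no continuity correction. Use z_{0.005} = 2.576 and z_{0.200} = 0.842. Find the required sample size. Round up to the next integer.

n = 1714

n = [z_{α/2}·√(p₀q₀) + z_β·√(p₁q₁)]² / (p₁ − p₀)²
  = [2.576·√(0.32·0.68) + 0.842·√(0.26·0.74)]² / (-0.06)²
  = [2.576·0.4665 + 0.842·0.4386]² / 0.0036
  = [1.5710]² / 0.0036
  = 685.54
Design effect: 2.5 × 685.54 = 1713.86.
Round up → n = 1714.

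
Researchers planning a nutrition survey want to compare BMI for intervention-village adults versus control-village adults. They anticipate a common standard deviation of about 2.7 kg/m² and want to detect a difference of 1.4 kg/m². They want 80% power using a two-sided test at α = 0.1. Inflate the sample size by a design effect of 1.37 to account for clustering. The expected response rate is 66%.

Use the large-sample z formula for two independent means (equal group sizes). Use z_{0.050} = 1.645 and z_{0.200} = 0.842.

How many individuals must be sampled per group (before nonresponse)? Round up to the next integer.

n = 96 per group

n = (z_{α/2} + z_β)² · (σ₁² + σ₂²) / δ²
  = (1.645 + 0.842)² · (2·2.7² = 14.58) / 1.4²
  = 6.1852 · 14.58 / 1.96
  = 46.01
Design effect: 1.37 × 46.01 = 63.03.
Adjust for 66% response: 63.03 / 0.66 = 95.51.
Round up → n = 96 per group.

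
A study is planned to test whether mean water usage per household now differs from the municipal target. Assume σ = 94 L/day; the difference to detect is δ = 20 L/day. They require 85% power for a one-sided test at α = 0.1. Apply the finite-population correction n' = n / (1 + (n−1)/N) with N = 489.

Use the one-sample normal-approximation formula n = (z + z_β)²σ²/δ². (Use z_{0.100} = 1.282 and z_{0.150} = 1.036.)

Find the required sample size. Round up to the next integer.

n = 96

n = (z_α + z_β)² · σ² / δ²
  = (1.282 + 1.036)² · 94² / 20²
  = 5.3731 · 8836 / 400
  = 118.69
Finite-population correction (N = 489): 118.69 / (1 + (118.69 − 1)/489) = 95.67.
Round up → n = 96.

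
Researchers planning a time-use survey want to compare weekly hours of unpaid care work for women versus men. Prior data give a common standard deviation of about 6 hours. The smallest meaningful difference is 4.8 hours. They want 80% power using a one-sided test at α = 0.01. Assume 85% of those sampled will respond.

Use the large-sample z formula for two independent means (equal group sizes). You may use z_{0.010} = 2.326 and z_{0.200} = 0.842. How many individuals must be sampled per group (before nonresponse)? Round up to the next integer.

n = (z_α + z_β)² · (σ₁² + σ₂²) / δ²
  = (2.326 + 0.842)² · (2·6² = 72) / 4.8²
  = 10.0362 · 72 / 23.04
  = 31.36
Adjust for 85% response: 31.36 / 0.85 = 36.90.
Round up → n = 37 per group.

n = 37 per group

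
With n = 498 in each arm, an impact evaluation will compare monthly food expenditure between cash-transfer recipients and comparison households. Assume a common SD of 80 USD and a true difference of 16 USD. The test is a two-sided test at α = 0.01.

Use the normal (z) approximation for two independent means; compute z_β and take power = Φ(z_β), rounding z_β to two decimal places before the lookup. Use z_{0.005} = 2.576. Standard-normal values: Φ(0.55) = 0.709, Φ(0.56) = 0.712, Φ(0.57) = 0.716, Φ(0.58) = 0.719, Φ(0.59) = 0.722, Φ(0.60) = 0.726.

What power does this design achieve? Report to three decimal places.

z_β = δ·√(n/(σ₁²+σ₂²)) − z_{α/2}
    = 16 · √(498/12800) − 2.576
    = 16 · 0.19725 − 2.576
    = 3.1559 − 2.576 = 0.5799 → 0.58
Power = Φ(0.58) = 0.719.

Power ≈ 0.719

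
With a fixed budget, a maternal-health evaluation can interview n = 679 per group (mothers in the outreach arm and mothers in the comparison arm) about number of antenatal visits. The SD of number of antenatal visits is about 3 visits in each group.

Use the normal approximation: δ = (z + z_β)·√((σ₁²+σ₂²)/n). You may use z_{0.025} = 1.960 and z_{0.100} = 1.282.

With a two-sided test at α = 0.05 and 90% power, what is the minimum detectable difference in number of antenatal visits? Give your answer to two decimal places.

Minimum detectable difference ≈ 0.53 visits

δ = (z_{α/2} + z_β) · √((σ₁²+σ₂²)/n)
  = (1.960 + 1.282) · √(18/679)
  = 3.242 · √0.02651
  = 3.242 · 0.1628
  = 0.5279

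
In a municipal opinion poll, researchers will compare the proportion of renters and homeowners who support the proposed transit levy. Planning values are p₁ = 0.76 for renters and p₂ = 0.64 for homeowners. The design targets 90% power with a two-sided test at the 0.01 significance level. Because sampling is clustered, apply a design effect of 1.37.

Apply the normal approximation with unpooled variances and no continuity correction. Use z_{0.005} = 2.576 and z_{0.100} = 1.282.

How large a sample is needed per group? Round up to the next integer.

n = (z_{α/2} + z_β)² · [p₁(1−p₁) + p₂(1−p₂)] / (p₁ − p₂)²
  = (2.576 + 1.282)² · (0.76·0.24 + 0.64·0.36) / (0.12)²
  = (3.858)² · (0.1824 + 0.2304) / 0.0144
  = 14.8842 · 0.4128 / 0.0144
  = 426.68
Design effect: 1.37 × 426.68 = 584.55.
Round up → n = 585 per group.

n = 585 per group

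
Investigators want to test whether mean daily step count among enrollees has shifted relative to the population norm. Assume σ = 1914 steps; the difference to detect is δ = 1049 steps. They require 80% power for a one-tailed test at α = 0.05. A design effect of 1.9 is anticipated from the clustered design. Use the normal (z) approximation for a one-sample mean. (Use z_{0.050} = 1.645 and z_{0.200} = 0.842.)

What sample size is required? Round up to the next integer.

n = 40

n = (z_α + z_β)² · σ² / δ²
  = (1.645 + 0.842)² · 1914² / 1049²
  = 6.1852 · 3663396 / 1100401
  = 20.59
Design effect: 1.9 × 20.59 = 39.12.
Round up → n = 40.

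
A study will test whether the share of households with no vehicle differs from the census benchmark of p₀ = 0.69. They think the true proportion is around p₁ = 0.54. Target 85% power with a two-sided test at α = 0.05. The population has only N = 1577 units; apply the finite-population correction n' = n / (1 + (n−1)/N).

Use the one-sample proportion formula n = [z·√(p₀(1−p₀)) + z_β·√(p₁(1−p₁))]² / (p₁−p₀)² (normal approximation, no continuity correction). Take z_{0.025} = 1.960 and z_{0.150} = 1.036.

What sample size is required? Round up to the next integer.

n = [z_{α/2}·√(p₀q₀) + z_β·√(p₁q₁)]² / (p₁ − p₀)²
  = [1.960·√(0.69·0.31) + 1.036·√(0.54·0.46)]² / (-0.15)²
  = [1.960·0.4625 + 1.036·0.4984]² / 0.0225
  = [1.4228]² / 0.0225
  = 89.97
Finite-population correction (N = 1577): 89.97 / (1 + (89.97 − 1)/1577) = 85.17.
Round up → n = 86.

n = 86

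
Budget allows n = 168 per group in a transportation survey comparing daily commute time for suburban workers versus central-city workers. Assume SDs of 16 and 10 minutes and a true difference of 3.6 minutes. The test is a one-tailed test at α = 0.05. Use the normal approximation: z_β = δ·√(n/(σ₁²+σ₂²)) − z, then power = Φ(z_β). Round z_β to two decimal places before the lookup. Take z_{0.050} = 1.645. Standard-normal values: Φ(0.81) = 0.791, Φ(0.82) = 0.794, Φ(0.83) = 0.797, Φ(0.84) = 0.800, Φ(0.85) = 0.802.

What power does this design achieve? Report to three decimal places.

Power ≈ 0.797

z_β = δ·√(n/(σ₁²+σ₂²)) − z_α
    = 3.6 · √(168/356) − 1.645
    = 3.6 · 0.68696 − 1.645
    = 2.4730 − 1.645 = 0.8280 → 0.83
Power = Φ(0.83) = 0.797.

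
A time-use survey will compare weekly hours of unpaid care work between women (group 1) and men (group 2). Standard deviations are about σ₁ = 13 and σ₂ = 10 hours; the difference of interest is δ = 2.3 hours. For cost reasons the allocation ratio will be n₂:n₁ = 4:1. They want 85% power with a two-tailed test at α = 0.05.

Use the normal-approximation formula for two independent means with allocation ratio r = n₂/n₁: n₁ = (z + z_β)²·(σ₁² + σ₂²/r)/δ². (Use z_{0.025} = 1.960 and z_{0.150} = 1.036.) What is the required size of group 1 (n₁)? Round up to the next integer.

n₁ = (z_{α/2} + z_β)² · (σ₁² + σ₂²/r) / δ²
   = (1.960 + 1.036)² · (13² + 10²/4) / 2.3²
   = 8.9760 · (169 + 25) / 5.29
   = 8.9760 · 194 / 5.29
   = 329.18
Round up → n₁ = 330; n₂ = r·n₁ = 4 × 330 = 1320.

n₁ = 330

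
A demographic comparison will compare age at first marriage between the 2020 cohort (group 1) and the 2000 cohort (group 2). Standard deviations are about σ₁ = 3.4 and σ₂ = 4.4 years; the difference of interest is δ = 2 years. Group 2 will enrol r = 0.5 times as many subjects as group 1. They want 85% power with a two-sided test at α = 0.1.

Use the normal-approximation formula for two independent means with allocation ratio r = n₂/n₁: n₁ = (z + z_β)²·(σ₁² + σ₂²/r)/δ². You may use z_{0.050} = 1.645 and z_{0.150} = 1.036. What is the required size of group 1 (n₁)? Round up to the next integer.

n₁ = 91

n₁ = (z_{α/2} + z_β)² · (σ₁² + σ₂²/r) / δ²
   = (1.645 + 1.036)² · (3.4² + 4.4²/0.5) / 2²
   = 7.1878 · (11.56 + 38.72) / 4
   = 7.1878 · 50.28 / 4
   = 90.35
Round up → n₁ = 91; n₂ = r·n₁ = 0.5 × 91 = 46.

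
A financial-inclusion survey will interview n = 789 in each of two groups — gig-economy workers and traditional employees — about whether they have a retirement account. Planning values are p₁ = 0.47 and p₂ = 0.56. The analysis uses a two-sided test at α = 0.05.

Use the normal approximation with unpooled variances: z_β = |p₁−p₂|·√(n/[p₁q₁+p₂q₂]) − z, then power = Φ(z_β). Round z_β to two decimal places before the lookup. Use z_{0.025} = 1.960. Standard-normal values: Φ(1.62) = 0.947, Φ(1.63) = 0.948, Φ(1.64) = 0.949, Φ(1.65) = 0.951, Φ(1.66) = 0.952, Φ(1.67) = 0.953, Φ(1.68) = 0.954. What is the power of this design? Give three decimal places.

z_β = |p₁−p₂|·√(n/[p₁q₁+p₂q₂]) − z_{α/2}
    = 0.09 · √(789/0.4955) − 1.960
    = 0.09 · 39.9040 − 1.960
    = 3.5914 − 1.960 = 1.6314 → 1.63
Power = Φ(1.63) = 0.948.

Power ≈ 0.948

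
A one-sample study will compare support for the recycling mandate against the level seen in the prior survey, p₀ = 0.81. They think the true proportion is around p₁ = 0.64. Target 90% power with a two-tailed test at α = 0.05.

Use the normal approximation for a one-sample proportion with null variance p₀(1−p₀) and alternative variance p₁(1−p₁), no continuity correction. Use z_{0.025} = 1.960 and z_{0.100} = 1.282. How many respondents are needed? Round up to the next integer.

n = 67

n = [z_{α/2}·√(p₀q₀) + z_β·√(p₁q₁)]² / (p₁ − p₀)²
  = [1.960·√(0.81·0.19) + 1.282·√(0.64·0.36)]² / (-0.17)²
  = [1.960·0.3923 + 1.282·0.4800]² / 0.0289
  = [1.3843]² / 0.0289
  = 66.30
Round up → n = 67.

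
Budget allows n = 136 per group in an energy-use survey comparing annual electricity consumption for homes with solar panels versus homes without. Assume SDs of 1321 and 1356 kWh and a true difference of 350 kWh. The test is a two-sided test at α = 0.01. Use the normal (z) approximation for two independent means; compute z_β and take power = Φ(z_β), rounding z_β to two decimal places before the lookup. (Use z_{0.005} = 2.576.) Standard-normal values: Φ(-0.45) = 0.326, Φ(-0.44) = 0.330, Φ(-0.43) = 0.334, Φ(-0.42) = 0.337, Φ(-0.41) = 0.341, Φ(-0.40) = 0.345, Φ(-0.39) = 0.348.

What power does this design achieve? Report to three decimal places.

z_β = δ·√(n/(σ₁²+σ₂²)) − z_{α/2}
    = 350 · √(136/3583777) − 2.576
    = 350 · 0.00616 − 2.576
    = 2.1561 − 2.576 = -0.4199 → -0.42
Power = Φ(-0.42) = 0.337.

Power ≈ 0.337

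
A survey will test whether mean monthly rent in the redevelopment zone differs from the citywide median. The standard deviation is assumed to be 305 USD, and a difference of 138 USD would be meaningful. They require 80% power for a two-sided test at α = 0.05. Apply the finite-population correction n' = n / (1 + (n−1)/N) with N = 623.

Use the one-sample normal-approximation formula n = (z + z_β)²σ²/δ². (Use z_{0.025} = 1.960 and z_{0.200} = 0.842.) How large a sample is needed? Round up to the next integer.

n = (z_{α/2} + z_β)² · σ² / δ²
  = (1.960 + 0.842)² · 305² / 138²
  = 7.8512 · 93025 / 19044
  = 38.35
Finite-population correction (N = 623): 38.35 / (1 + (38.35 − 1)/623) = 36.18.
Round up → n = 37.

n = 37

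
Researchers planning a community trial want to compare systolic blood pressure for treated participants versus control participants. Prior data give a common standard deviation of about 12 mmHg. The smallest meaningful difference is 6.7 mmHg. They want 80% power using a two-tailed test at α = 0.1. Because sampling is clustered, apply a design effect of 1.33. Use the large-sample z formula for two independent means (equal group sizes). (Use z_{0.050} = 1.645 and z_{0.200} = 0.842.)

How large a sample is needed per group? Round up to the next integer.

n = (z_{α/2} + z_β)² · (σ₁² + σ₂²) / δ²
  = (1.645 + 0.842)² · (2·12² = 288) / 6.7²
  = 6.1852 · 288 / 44.89
  = 39.68
Design effect: 1.33 × 39.68 = 52.78.
Round up → n = 53 per group.

n = 53 per group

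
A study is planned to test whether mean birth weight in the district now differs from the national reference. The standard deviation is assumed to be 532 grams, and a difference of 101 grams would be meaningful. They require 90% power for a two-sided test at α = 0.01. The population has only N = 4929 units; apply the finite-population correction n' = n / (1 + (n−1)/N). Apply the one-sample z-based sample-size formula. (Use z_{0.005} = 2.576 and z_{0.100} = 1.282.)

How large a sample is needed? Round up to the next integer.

n = 382

n = (z_{α/2} + z_β)² · σ² / δ²
  = (2.576 + 1.282)² · 532² / 101²
  = 14.8842 · 283024 / 10201
  = 412.96
Finite-population correction (N = 4929): 412.96 / (1 + (412.96 − 1)/4929) = 381.11.
Round up → n = 382.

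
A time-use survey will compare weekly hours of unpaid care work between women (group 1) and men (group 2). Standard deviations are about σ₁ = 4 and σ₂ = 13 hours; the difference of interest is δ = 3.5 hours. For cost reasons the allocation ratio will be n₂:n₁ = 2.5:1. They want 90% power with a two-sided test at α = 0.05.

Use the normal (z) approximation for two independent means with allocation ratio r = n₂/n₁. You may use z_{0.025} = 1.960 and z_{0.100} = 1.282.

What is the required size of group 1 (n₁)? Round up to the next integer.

n₁ = 72

n₁ = (z_{α/2} + z_β)² · (σ₁² + σ₂²/r) / δ²
   = (1.960 + 1.282)² · (4² + 13²/2.5) / 3.5²
   = 10.5106 · (16 + 67.6) / 12.25
   = 10.5106 · 83.6 / 12.25
   = 71.73
Round up → n₁ = 72; n₂ = r·n₁ = 2.5 × 72 = 180.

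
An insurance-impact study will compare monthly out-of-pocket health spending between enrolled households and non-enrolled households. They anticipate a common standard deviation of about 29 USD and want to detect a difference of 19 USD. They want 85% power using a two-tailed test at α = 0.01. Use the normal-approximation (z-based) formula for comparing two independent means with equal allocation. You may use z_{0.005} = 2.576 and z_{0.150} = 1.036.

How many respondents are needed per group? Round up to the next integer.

n = (z_{α/2} + z_β)² · (σ₁² + σ₂²) / δ²
  = (2.576 + 1.036)² · (2·29² = 1682) / 19²
  = 13.0465 · 1682 / 361
  = 60.79
Round up → n = 61 per group.

n = 61 per group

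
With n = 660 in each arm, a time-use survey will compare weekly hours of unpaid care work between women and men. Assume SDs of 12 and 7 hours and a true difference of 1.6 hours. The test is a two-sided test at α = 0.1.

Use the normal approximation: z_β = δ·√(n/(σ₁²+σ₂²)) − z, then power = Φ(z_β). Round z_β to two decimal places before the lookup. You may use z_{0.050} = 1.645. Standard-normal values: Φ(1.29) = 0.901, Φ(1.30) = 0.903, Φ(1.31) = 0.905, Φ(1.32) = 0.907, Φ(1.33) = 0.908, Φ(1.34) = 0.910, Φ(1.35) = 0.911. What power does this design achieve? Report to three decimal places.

z_β = δ·√(n/(σ₁²+σ₂²)) − z_{α/2}
    = 1.6 · √(660/193) − 1.645
    = 1.6 · 1.84924 − 1.645
    = 2.9588 − 1.645 = 1.3138 → 1.31
Power = Φ(1.31) = 0.905.

Power ≈ 0.905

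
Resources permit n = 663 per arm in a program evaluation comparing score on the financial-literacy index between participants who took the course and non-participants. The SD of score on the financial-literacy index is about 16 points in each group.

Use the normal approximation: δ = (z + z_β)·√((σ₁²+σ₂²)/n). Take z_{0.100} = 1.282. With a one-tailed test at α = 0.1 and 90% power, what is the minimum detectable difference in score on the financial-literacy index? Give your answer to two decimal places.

δ = (z_α + z_β) · √((σ₁²+σ₂²)/n)
  = (1.282 + 1.282) · √(512/663)
  = 2.564 · √0.77225
  = 2.564 · 0.8788
  = 2.2532

Minimum detectable difference ≈ 2.25 points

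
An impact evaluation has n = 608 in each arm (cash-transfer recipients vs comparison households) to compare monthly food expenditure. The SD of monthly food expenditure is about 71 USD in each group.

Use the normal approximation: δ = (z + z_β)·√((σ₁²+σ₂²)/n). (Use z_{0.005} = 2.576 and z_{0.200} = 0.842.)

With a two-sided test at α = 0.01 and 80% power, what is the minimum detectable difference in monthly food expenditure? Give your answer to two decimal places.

Minimum detectable difference ≈ 13.92 USD

δ = (z_{α/2} + z_β) · √((σ₁²+σ₂²)/n)
  = (2.576 + 0.842) · √(10082/608)
  = 3.418 · √16.5822
  = 3.418 · 4.0721
  = 13.9185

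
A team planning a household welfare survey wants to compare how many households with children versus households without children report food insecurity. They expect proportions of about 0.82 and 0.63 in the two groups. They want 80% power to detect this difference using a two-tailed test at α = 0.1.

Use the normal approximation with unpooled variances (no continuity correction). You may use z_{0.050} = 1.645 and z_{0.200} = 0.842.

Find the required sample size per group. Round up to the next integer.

n = (z_{α/2} + z_β)² · [p₁(1−p₁) + p₂(1−p₂)] / (p₁ − p₂)²
  = (1.645 + 0.842)² · (0.82·0.18 + 0.63·0.37) / (0.19)²
  = (2.487)² · (0.1476 + 0.2331) / 0.0361
  = 6.1852 · 0.3807 / 0.0361
  = 65.23
Round up → n = 66 per group.

n = 66 per group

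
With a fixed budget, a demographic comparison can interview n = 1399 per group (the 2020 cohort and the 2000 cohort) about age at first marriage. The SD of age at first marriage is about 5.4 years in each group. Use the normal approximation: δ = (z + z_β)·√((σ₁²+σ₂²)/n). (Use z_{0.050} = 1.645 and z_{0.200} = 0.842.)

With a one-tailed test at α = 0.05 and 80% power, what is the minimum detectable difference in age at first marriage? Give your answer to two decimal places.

Minimum detectable difference ≈ 0.51 years

δ = (z_α + z_β) · √((σ₁²+σ₂²)/n)
  = (1.645 + 0.842) · √(58.32/1399)
  = 2.487 · √0.04169
  = 2.487 · 0.2042
  = 0.5078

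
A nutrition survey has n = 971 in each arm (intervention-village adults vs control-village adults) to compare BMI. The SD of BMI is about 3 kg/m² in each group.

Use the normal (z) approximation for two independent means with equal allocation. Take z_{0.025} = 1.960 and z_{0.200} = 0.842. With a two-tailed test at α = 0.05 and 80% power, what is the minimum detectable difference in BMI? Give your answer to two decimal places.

Minimum detectable difference ≈ 0.38 kg/m²

δ = (z_{α/2} + z_β) · √((σ₁²+σ₂²)/n)
  = (1.960 + 0.842) · √(18/971)
  = 2.802 · √0.01854
  = 2.802 · 0.1362
  = 0.3815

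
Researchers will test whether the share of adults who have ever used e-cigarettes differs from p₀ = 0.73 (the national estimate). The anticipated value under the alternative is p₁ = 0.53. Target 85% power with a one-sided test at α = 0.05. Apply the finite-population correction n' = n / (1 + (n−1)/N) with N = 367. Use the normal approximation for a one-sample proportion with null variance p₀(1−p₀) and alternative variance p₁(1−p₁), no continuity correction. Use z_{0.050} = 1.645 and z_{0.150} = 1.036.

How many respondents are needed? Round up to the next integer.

n = 36

n = [z_α·√(p₀q₀) + z_β·√(p₁q₁)]² / (p₁ − p₀)²
  = [1.645·√(0.73·0.27) + 1.036·√(0.53·0.47)]² / (-0.20)²
  = [1.645·0.4440 + 1.036·0.4991]² / 0.0400
  = [1.2474]² / 0.0400
  = 38.90
Finite-population correction (N = 367): 38.90 / (1 + (38.90 − 1)/367) = 35.26.
Round up → n = 36.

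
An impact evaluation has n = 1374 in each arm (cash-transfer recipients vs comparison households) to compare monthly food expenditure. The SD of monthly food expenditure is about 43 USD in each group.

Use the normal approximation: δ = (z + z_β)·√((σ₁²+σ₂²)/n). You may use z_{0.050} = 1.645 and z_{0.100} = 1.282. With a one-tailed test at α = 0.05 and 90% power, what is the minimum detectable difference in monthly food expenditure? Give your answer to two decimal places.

Minimum detectable difference ≈ 4.80 USD

δ = (z_α + z_β) · √((σ₁²+σ₂²)/n)
  = (1.645 + 1.282) · √(3698/1374)
  = 2.927 · √2.6914
  = 2.927 · 1.6406
  = 4.8019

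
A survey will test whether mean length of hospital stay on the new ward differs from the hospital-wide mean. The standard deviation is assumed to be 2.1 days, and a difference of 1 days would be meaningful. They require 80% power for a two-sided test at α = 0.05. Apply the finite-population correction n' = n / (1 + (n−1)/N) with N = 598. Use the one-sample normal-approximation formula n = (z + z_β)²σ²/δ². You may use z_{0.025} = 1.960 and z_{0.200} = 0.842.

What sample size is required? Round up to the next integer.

n = 33

n = (z_{α/2} + z_β)² · σ² / δ²
  = (1.960 + 0.842)² · 2.1² / 1²
  = 7.8512 · 4.41 / 1
  = 34.62
Finite-population correction (N = 598): 34.62 / (1 + (34.62 − 1)/598) = 32.78.
Round up → n = 33.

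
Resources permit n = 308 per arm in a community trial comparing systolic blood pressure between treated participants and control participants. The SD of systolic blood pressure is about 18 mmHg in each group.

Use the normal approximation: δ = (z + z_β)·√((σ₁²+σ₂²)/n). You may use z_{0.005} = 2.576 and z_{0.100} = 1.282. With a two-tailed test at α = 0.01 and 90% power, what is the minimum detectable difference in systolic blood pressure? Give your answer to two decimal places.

Minimum detectable difference ≈ 5.60 mmHg

δ = (z_{α/2} + z_β) · √((σ₁²+σ₂²)/n)
  = (2.576 + 1.282) · √(648/308)
  = 3.858 · √2.1039
  = 3.858 · 1.4505
  = 5.5960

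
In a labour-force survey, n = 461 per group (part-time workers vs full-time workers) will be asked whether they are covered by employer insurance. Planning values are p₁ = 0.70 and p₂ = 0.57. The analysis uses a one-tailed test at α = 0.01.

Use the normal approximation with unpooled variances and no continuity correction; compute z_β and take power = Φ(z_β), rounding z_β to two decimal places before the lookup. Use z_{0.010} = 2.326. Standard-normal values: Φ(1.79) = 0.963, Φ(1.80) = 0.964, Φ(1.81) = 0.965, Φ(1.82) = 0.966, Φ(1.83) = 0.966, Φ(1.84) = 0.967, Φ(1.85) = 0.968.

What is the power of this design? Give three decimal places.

z_β = |p₁−p₂|·√(n/[p₁q₁+p₂q₂]) − z_α
    = 0.13 · √(461/0.4551) − 2.326
    = 0.13 · 31.8271 − 2.326
    = 4.1375 − 2.326 = 1.8115 → 1.81
Power = Φ(1.81) = 0.965.

Power ≈ 0.965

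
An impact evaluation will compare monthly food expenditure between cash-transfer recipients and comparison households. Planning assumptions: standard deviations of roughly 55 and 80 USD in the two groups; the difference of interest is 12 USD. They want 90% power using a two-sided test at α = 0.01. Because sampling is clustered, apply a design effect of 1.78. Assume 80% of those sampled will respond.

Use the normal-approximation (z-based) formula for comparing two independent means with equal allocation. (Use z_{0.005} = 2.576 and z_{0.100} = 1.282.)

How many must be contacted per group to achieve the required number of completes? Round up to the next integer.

n = (z_{α/2} + z_β)² · (σ₁² + σ₂²) / δ²
  = (2.576 + 1.282)² · (55² + 80² = 9425) / 12²
  = 14.8842 · 9425 / 144
  = 974.19
Design effect: 1.78 × 974.19 = 1734.06.
Adjust for 80% response: 1734.06 / 0.80 = 2167.57.
Round up → n = 2168 per group.

n = 2168 per group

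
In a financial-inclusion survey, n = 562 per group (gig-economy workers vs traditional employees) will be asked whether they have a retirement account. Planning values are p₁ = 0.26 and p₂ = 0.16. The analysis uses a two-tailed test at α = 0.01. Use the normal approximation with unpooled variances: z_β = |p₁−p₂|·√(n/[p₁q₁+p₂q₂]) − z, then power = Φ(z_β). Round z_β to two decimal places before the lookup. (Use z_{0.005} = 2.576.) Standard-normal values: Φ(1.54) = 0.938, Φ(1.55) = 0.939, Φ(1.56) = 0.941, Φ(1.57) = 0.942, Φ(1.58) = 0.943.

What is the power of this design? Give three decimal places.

Power ≈ 0.942

z_β = |p₁−p₂|·√(n/[p₁q₁+p₂q₂]) − z_{α/2}
    = 0.10 · √(562/0.3268) − 2.576
    = 0.10 · 41.4693 − 2.576
    = 4.1469 − 2.576 = 1.5709 → 1.57
Power = Φ(1.57) = 0.942.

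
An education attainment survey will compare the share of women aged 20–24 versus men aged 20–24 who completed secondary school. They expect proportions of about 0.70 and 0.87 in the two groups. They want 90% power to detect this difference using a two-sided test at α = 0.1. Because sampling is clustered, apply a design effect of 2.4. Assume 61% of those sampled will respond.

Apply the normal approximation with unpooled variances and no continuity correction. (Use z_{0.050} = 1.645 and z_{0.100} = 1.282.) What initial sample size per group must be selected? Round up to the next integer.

n = 377 per group

n = (z_{α/2} + z_β)² · [p₁(1−p₁) + p₂(1−p₂)] / (p₁ − p₂)²
  = (1.645 + 1.282)² · (0.70·0.30 + 0.87·0.13) / (-0.17)²
  = (2.927)² · (0.2100 + 0.1131) / 0.0289
  = 8.5673 · 0.3231 / 0.0289
  = 95.78
Design effect: 2.4 × 95.78 = 229.88.
Adjust for 61% response: 229.88 / 0.61 = 376.85.
Round up → n = 377 per group.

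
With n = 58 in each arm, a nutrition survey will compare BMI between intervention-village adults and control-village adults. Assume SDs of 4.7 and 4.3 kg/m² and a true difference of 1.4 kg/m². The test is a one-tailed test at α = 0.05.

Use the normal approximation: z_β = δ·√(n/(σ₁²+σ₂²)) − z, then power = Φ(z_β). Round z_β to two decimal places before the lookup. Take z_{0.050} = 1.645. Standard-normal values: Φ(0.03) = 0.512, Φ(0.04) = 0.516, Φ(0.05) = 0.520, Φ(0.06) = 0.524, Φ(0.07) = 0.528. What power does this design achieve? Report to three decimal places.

z_β = δ·√(n/(σ₁²+σ₂²)) − z_α
    = 1.4 · √(58/40.58) − 1.645
    = 1.4 · 1.19552 − 1.645
    = 1.6737 − 1.645 = 0.0287 → 0.03
Power = Φ(0.03) = 0.512.

Power ≈ 0.512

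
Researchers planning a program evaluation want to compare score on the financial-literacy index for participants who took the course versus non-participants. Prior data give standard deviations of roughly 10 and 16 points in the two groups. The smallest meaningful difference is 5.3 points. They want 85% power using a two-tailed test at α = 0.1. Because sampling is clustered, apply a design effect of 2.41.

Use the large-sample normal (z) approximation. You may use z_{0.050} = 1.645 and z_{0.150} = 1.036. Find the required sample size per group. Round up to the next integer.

n = 220 per group

n = (z_{α/2} + z_β)² · (σ₁² + σ₂²) / δ²
  = (1.645 + 1.036)² · (10² + 16² = 356) / 5.3²
  = 7.1878 · 356 / 28.09
  = 91.09
Design effect: 2.41 × 91.09 = 219.54.
Round up → n = 220 per group.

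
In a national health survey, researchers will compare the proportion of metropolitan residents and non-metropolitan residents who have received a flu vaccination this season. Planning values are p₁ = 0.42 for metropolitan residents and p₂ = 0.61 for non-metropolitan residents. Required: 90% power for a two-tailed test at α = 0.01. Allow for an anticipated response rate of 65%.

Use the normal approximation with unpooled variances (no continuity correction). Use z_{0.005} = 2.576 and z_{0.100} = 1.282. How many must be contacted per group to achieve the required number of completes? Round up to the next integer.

n = 306 per group

n = (z_{α/2} + z_β)² · [p₁(1−p₁) + p₂(1−p₂)] / (p₁ − p₂)²
  = (2.576 + 1.282)² · (0.42·0.58 + 0.61·0.39) / (-0.19)²
  = (3.858)² · (0.2436 + 0.2379) / 0.0361
  = 14.8842 · 0.4815 / 0.0361
  = 198.52
Adjust for 65% response: 198.52 / 0.65 = 305.42.
Round up → n = 306 per group.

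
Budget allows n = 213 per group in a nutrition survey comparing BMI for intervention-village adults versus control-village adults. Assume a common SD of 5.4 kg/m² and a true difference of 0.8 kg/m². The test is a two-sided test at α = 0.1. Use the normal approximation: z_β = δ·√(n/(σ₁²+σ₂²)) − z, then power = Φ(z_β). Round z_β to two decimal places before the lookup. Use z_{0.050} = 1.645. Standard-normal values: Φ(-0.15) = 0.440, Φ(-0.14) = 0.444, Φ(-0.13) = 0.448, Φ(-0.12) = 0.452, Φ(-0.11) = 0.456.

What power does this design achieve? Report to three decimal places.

z_β = δ·√(n/(σ₁²+σ₂²)) − z_{α/2}
    = 0.8 · √(213/58.32) − 1.645
    = 0.8 · 1.91109 − 1.645
    = 1.5289 − 1.645 = -0.1161 → -0.12
Power = Φ(-0.12) = 0.452.

Power ≈ 0.452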